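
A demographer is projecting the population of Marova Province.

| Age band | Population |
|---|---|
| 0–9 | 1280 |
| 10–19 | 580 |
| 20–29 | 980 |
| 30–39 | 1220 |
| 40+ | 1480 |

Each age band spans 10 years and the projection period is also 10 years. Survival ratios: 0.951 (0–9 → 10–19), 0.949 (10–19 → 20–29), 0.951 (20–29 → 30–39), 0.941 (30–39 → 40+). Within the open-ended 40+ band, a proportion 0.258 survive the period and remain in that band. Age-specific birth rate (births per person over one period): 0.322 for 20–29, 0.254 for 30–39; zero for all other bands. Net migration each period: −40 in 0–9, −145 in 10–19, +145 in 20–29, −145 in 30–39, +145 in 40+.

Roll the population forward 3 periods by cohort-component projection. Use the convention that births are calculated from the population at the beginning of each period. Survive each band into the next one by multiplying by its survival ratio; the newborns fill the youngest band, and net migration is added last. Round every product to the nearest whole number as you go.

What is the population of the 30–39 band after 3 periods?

Period 1:
Births: 980 × 0.322 = 316  |  1220 × 0.254 = 310 ⇒ total 626
10–19: 1280 × 0.951 = 1217
20–29: 580 × 0.949 = 550
30–39: 980 × 0.951 = 932
40+: 1220 × 0.941 + 1480 × 0.258 = 1148 + 382 = 1530
Net migration: 0–9 − 40 → 586; 10–19 − 145 → 1072; 20–29 + 145 → 695; 30–39 − 145 → 787; 40+ + 145 → 1675
End of period: [586, 1072, 695, 787, 1675]
Period 2:
Births: 695 × 0.322 = 224  |  787 × 0.254 = 200 ⇒ total 424
10–19: 586 × 0.951 = 557
20–29: 1072 × 0.949 = 1017
30–39: 695 × 0.951 = 661
40+: 787 × 0.941 + 1675 × 0.258 = 741 + 432 = 1173
Net migration: 0–9 − 40 → 384; 10–19 − 145 → 412; 20–29 + 145 → 1162; 30–39 − 145 → 516; 40+ + 145 → 1318
End of period: [384, 412, 1162, 516, 1318]
Period 3:
Births: 1162 × 0.322 = 374  |  516 × 0.254 = 131 ⇒ total 505
10–19: 384 × 0.951 = 365
20–29: 412 × 0.949 = 391
30–39: 1162 × 0.951 = 1105
40+: 516 × 0.941 + 1318 × 0.258 = 486 + 340 = 826
Net migration: 0–9 − 40 → 465; 10–19 − 145 → 220; 20–29 + 145 → 536; 30–39 − 145 → 960; 40+ + 145 → 971
End of period: [465, 220, 536, 960, 971]

960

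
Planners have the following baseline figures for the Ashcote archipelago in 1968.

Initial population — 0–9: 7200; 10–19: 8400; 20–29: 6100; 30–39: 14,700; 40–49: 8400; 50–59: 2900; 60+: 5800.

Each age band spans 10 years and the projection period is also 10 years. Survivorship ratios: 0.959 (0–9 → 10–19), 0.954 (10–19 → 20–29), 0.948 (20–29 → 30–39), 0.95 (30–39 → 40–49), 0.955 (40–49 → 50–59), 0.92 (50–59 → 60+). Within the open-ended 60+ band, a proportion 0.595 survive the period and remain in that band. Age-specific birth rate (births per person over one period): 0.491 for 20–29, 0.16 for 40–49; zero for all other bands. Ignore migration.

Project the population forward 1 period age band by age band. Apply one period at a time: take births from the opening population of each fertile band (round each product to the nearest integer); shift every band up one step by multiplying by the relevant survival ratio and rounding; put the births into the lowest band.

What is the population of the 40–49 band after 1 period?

13965

[period 1]
Births: 6100 × 0.491 = 2995 ; 8400 × 0.16 = 1344 ⇒ total 4339
10–19: 7200 × 0.959 = 6905
20–29: 8400 × 0.954 = 8014
30–39: 6100 × 0.948 = 5783
40–49: 14700 × 0.95 = 13965
50–59: 8400 × 0.955 = 8022
60+: 2900 × 0.92 + 5800 × 0.595 = 2668 + 3451 = 6119
End of period: [4339, 6905, 8014, 5783, 13965, 8022, 6119]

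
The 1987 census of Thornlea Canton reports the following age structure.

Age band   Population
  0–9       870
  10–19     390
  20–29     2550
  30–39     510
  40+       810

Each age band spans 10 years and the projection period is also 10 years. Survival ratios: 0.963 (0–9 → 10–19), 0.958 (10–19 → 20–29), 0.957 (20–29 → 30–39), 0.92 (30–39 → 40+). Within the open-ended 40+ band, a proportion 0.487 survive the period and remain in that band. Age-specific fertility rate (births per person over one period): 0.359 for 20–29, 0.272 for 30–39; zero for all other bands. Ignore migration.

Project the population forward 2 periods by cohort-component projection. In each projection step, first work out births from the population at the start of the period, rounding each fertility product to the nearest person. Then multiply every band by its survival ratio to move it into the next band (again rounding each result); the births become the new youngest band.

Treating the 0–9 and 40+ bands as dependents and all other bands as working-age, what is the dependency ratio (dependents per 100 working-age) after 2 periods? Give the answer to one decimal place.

Let band 1 be 0–9 through band 5 = 40+.
— Period 1 —
Births: 2550 × 0.359 = 915  |  510 × 0.272 = 139 → 1054
Band 2: 870 × 0.963 = 838
Band 3: 390 × 0.958 = 374
Band 4: 2550 × 0.957 = 2440
Band 5: 510 × 0.92 + 810 × 0.487 = 469 + 394 = 863
→ [1054, 838, 374, 2440, 863]
— Period 2 —
Births: 374 × 0.359 = 134  |  2440 × 0.272 = 664 → 798
Band 2: 1054 × 0.963 = 1015
Band 3: 838 × 0.958 = 803
Band 4: 374 × 0.957 = 358
Band 5: 2440 × 0.92 + 863 × 0.487 = 2245 + 420 = 2665
→ [798, 1015, 803, 358, 2665]
Dependents (band 0–9 + band 40+) = 798 + 2665 = 3463; working-age = 2176; ratio = 3463/2176 × 100 = 159.1

159.1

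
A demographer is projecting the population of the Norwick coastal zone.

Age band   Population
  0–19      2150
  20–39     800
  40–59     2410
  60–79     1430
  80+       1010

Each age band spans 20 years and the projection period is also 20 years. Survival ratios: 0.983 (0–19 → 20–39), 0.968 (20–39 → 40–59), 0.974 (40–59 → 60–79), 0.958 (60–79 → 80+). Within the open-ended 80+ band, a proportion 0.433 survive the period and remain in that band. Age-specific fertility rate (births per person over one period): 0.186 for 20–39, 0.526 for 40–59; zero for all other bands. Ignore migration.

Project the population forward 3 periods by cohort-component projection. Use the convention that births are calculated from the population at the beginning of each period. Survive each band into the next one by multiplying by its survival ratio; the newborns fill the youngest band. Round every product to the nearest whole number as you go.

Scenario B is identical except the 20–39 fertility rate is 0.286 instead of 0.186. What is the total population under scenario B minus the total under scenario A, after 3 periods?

447

Period 1:
Births: 800 × 0.186 = 149  |  2410 × 0.526 = 1268 → 1417
20–39: 2150 × 0.983 = 2113
40–59: 800 × 0.968 = 774
60–79: 2410 × 0.974 = 2347
80+: 1430 × 0.958 + 1010 × 0.433 = 1370 + 437 = 1807
Population now: 0–19=1417, 20–39=2113, 40–59=774, 60–79=2347, 80+=1807
Period 2:
Births: 2113 × 0.186 = 393  |  774 × 0.526 = 407 → 800
20–39: 1417 × 0.983 = 1393
40–59: 2113 × 0.968 = 2045
60–79: 774 × 0.974 = 754
80+: 2347 × 0.958 + 1807 × 0.433 = 2248 + 782 = 3030
Population now: 0–19=800, 20–39=1393, 40–59=2045, 60–79=754, 80+=3030
Period 3:
Births: 1393 × 0.186 = 259  |  2045 × 0.526 = 1076 → 1335
20–39: 800 × 0.983 = 786
40–59: 1393 × 0.968 = 1348
60–79: 2045 × 0.974 = 1992
80+: 754 × 0.958 + 3030 × 0.433 = 722 + 1312 = 2034
Population now: 0–19=1335, 20–39=786, 40–59=1348, 60–79=1992, 80+=2034
Scenario A total after 3 periods: 7495
Scenario B projection —
Period 1:
Births: 800 × 0.286 = 229  |  2410 × 0.526 = 1268 → 1497
20–39: 2150 × 0.983 = 2113
40–59: 800 × 0.968 = 774
60–79: 2410 × 0.974 = 2347
80+: 1430 × 0.958 + 1010 × 0.433 = 1370 + 437 = 1807
Population now: 0–19=1497, 20–39=2113, 40–59=774, 60–79=2347, 80+=1807
Period 2:
Births: 2113 × 0.286 = 604  |  774 × 0.526 = 407 → 1011
20–39: 1497 × 0.983 = 1472
40–59: 2113 × 0.968 = 2045
60–79: 774 × 0.974 = 754
80+: 2347 × 0.958 + 1807 × 0.433 = 2248 + 782 = 3030
Population now: 0–19=1011, 20–39=1472, 40–59=2045, 60–79=754, 80+=3030
Period 3:
Births: 1472 × 0.286 = 421  |  2045 × 0.526 = 1076 → 1497
20–39: 1011 × 0.983 = 994
40–59: 1472 × 0.968 = 1425
60–79: 2045 × 0.974 = 1992
80+: 754 × 0.958 + 3030 × 0.433 = 722 + 1312 = 2034
Population now: 0–19=1497, 20–39=994, 40–59=1425, 60–79=1992, 80+=2034
Scenario B total after 3 periods: 7942
Difference B − A = 7942 − 7495 = 447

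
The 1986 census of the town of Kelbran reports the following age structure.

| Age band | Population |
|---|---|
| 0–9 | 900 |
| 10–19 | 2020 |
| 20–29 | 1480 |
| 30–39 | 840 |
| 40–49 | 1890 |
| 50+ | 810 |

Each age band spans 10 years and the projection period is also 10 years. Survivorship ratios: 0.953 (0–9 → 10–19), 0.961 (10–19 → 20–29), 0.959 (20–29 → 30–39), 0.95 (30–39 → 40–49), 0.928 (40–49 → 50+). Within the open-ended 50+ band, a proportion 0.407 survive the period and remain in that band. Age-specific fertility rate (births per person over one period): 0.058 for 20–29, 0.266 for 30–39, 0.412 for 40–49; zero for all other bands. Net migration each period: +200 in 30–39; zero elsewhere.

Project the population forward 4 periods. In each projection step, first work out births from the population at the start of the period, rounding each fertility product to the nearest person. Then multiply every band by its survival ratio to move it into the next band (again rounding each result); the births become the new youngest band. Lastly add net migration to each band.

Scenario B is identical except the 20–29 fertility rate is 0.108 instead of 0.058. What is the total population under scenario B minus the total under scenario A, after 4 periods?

Numbering the bands 1..6 from youngest to oldest:
[period 1]
Births: 1480 * 0.058 = 86 ; 840 * 0.266 = 223 ; 1890 * 0.412 = 779 → 1088
Band 2: 900 * 0.953 = 858
Band 3: 2020 * 0.961 = 1941
Band 4: 1480 * 0.959 = 1419
Band 5: 840 * 0.95 = 798
Band 6: 1890 * 0.928 + 810 * 0.407 = 1754 + 330 = 2084
Net migration: Band 4 + 200 → 1619
End of period: [1088, 858, 1941, 1619, 798, 2084]
[period 2]
Births: 1941 * 0.058 = 113 ; 1619 * 0.266 = 431 ; 798 * 0.412 = 329 → 873
Band 2: 1088 * 0.953 = 1037
Band 3: 858 * 0.961 = 825
Band 4: 1941 * 0.959 = 1861
Band 5: 1619 * 0.95 = 1538
Band 6: 798 * 0.928 + 2084 * 0.407 = 741 + 848 = 1589
Net migration: Band 4 + 200 → 2061
End of period: [873, 1037, 825, 2061, 1538, 1589]
[period 3]
Births: 825 * 0.058 = 48 ; 2061 * 0.266 = 548 ; 1538 * 0.412 = 634 → 1230
Band 2: 873 * 0.953 = 832
Band 3: 1037 * 0.961 = 997
Band 4: 825 * 0.959 = 791
Band 5: 2061 * 0.95 = 1958
Band 6: 1538 * 0.928 + 1589 * 0.407 = 1427 + 647 = 2074
Net migration: Band 4 + 200 → 991
End of period: [1230, 832, 997, 991, 1958, 2074]
[period 4]
Births: 997 * 0.058 = 58 ; 991 * 0.266 = 264 ; 1958 * 0.412 = 807 → 1129
Band 2: 1230 * 0.953 = 1172
Band 3: 832 * 0.961 = 800
Band 4: 997 * 0.959 = 956
Band 5: 991 * 0.95 = 941
Band 6: 1958 * 0.928 + 2074 * 0.407 = 1817 + 844 = 2661
Net migration: Band 4 + 200 → 1156
End of period: [1129, 1172, 800, 1156, 941, 2661]
Scenario A total after 4 periods: 7859
Scenario B projection —
[period 1]
Births: 1480 * 0.108 = 160 ; 840 * 0.266 = 223 ; 1890 * 0.412 = 779 → 1162
Band 2: 900 * 0.953 = 858
Band 3: 2020 * 0.961 = 1941
Band 4: 1480 * 0.959 = 1419
Band 5: 840 * 0.95 = 798
Band 6: 1890 * 0.928 + 810 * 0.407 = 1754 + 330 = 2084
Net migration: Band 4 + 200 → 1619
End of period: [1162, 858, 1941, 1619, 798, 2084]
[period 2]
Births: 1941 * 0.108 = 210 ; 1619 * 0.266 = 431 ; 798 * 0.412 = 329 → 970
Band 2: 1162 * 0.953 = 1107
Band 3: 858 * 0.961 = 825
Band 4: 1941 * 0.959 = 1861
Band 5: 1619 * 0.95 = 1538
Band 6: 798 * 0.928 + 2084 * 0.407 = 741 + 848 = 1589
Net migration: Band 4 + 200 → 2061
End of period: [970, 1107, 825, 2061, 1538, 1589]
[period 3]
Births: 825 * 0.108 = 89 ; 2061 * 0.266 = 548 ; 1538 * 0.412 = 634 → 1271
Band 2: 970 * 0.953 = 924
Band 3: 1107 * 0.961 = 1064
Band 4: 825 * 0.959 = 791
Band 5: 2061 * 0.95 = 1958
Band 6: 1538 * 0.928 + 1589 * 0.407 = 1427 + 647 = 2074
Net migration: Band 4 + 200 → 991
End of period: [1271, 924, 1064, 991, 1958, 2074]
[period 4]
Births: 1064 * 0.108 = 115 ; 991 * 0.266 = 264 ; 1958 * 0.412 = 807 → 1186
Band 2: 1271 * 0.953 = 1211
Band 3: 924 * 0.961 = 888
Band 4: 1064 * 0.959 = 1020
Band 5: 991 * 0.95 = 941
Band 6: 1958 * 0.928 + 2074 * 0.407 = 1817 + 844 = 2661
Net migration: Band 4 + 200 → 1220
End of period: [1186, 1211, 888, 1220, 941, 2661]
Scenario B total after 4 periods: 8107
Difference B − A = 8107 − 7859 = 248

248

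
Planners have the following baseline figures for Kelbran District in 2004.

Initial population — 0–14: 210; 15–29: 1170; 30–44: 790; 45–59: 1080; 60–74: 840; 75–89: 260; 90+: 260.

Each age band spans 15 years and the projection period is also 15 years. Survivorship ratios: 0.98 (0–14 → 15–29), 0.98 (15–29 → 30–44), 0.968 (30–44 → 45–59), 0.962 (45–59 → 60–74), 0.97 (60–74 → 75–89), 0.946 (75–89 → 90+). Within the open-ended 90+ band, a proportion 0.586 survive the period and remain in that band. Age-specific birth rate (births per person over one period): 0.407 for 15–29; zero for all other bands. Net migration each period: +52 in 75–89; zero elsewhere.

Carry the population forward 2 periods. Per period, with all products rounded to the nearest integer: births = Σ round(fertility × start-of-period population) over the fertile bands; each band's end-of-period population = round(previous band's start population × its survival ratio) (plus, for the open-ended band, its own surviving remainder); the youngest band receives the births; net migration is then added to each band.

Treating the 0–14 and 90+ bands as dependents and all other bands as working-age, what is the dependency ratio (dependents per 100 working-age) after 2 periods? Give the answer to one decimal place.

31.8

After projecting period 1:
Births: 1170 × 0.407 = 476
15–29: 210 × 0.98 = 206
30–44: 1170 × 0.98 = 1147
45–59: 790 × 0.968 = 765
60–74: 1080 × 0.962 = 1039
75–89: 840 × 0.97 = 815
90+: 260 × 0.946 + 260 × 0.586 = 246 + 152 = 398
Net migration: 75–89 + 52 → 867
Population now: 0–14=476, 15–29=206, 30–44=1147, 45–59=765, 60–74=1039, 75–89=867, 90+=398
After projecting period 2:
Births: 206 × 0.407 = 84
15–29: 476 × 0.98 = 466
30–44: 206 × 0.98 = 202
45–59: 1147 × 0.968 = 1110
60–74: 765 × 0.962 = 736
75–89: 1039 × 0.97 = 1008
90+: 867 × 0.946 + 398 × 0.586 = 820 + 233 = 1053
Net migration: 75–89 + 52 → 1060
Population now: 0–14=84, 15–29=466, 30–44=202, 45–59=1110, 60–74=736, 75–89=1060, 90+=1053
Dependents (band 0–14 + band 90+) = 84 + 1053 = 1137; working-age = 3574; ratio = 1137/3574 × 100 = 31.8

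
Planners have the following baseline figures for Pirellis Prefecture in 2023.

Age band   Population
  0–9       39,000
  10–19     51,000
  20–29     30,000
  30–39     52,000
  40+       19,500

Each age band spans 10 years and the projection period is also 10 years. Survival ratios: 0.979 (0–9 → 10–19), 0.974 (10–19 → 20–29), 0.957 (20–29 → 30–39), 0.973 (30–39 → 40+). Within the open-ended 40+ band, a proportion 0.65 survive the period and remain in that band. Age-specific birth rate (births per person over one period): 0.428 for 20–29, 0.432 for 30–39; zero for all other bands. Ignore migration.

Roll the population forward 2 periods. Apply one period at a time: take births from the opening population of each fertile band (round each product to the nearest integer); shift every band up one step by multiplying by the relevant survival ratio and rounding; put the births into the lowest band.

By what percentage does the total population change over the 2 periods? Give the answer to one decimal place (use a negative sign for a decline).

Numbering the groups 1..5 from youngest to oldest:
[period 1]
Births: 30000 × 0.428 = 12840, 52000 × 0.432 = 22464 — total 35304
Group 2: 39000 × 0.979 = 38181
Group 3: 51000 × 0.974 = 49674
Group 4: 30000 × 0.957 = 28710
Group 5: 52000 × 0.973 + 19500 × 0.65 = 50596 + 12675 = 63271
End of period: [35304, 38181, 49674, 28710, 63271]
[period 2]
Births: 49674 × 0.428 = 21260, 28710 × 0.432 = 12403 — total 33663
Group 2: 35304 × 0.979 = 34563
Group 3: 38181 × 0.974 = 37188
Group 4: 49674 × 0.957 = 47538
Group 5: 28710 × 0.973 + 63271 × 0.65 = 27935 + 41126 = 69061
End of period: [33663, 34563, 37188, 47538, 69061]
Total: 191500 → 222013; change = 30513; percentage change = 15.9%

15.9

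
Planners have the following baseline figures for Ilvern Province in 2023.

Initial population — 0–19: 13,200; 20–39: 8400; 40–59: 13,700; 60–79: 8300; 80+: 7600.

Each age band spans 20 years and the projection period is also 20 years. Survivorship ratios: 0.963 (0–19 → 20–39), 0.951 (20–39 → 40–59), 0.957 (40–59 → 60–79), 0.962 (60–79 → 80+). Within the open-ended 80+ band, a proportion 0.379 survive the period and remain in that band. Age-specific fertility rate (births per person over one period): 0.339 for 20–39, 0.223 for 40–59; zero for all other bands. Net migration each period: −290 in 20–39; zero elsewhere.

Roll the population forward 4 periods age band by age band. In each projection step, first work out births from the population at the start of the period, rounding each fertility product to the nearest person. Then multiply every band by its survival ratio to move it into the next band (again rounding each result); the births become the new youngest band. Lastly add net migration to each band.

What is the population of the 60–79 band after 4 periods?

Period 1:
Births: 8400 × 0.339 = 2848, 13700 × 0.223 = 3055 → 5903
20–39: 13200 × 0.963 = 12712
40–59: 8400 × 0.951 = 7988
60–79: 13700 × 0.957 = 13111
80+: 8300 × 0.962 + 7600 × 0.379 = 7985 + 2880 = 10865
Net migration: 20–39 − 290 → 12422
Giving 5903 / 12422 / 7988 / 13111 / 10865.
Period 2:
Births: 12422 × 0.339 = 4211, 7988 × 0.223 = 1781 → 5992
20–39: 5903 × 0.963 = 5685
40–59: 12422 × 0.951 = 11813
60–79: 7988 × 0.957 = 7645
80+: 13111 × 0.962 + 10865 × 0.379 = 12613 + 4118 = 16731
Net migration: 20–39 − 290 → 5395
Giving 5992 / 5395 / 11813 / 7645 / 16731.
Period 3:
Births: 5395 × 0.339 = 1829, 11813 × 0.223 = 2634 → 4463
20–39: 5992 × 0.963 = 5770
40–59: 5395 × 0.951 = 5131
60–79: 11813 × 0.957 = 11305
80+: 7645 × 0.962 + 16731 × 0.379 = 7354 + 6341 = 13695
Net migration: 20–39 − 290 → 5480
Giving 4463 / 5480 / 5131 / 11305 / 13695.
Period 4:
Births: 5480 × 0.339 = 1858, 5131 × 0.223 = 1144 → 3002
20–39: 4463 × 0.963 = 4298
40–59: 5480 × 0.951 = 5211
60–79: 5131 × 0.957 = 4910
80+: 11305 × 0.962 + 13695 × 0.379 = 10875 + 5190 = 16065
Net migration: 20–39 − 290 → 4008
Giving 3002 / 4008 / 5211 / 4910 / 16065.

4910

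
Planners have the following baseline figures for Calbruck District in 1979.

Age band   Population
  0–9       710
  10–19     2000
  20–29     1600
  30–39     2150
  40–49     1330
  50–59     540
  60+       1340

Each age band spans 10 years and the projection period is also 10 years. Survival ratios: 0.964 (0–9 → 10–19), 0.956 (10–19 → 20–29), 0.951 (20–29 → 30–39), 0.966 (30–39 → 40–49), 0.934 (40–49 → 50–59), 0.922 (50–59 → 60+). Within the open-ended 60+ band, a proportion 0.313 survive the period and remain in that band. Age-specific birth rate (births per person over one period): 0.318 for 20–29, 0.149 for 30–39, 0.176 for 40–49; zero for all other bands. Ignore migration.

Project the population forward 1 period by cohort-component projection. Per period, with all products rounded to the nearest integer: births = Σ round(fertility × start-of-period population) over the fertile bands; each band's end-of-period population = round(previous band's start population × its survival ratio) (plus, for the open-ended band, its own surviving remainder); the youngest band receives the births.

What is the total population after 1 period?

9417

Let band 1 be 0–9 through band 7 = 60+.
[period 1]
Births: 1600 × 0.318 = 509 ; 2150 × 0.149 = 320 ; 1330 × 0.176 = 234 → total 1063
Band 2: 710 × 0.964 = 684
Band 3: 2000 × 0.956 = 1912
Band 4: 1600 × 0.951 = 1522
Band 5: 2150 × 0.966 = 2077
Band 6: 1330 × 0.934 = 1242
Band 7: 540 × 0.922 + 1340 × 0.313 = 498 + 419 = 917
Population now: 0–9=1063, 10–19=684, 20–29=1912, 30–39=1522, 40–49=2077, 50–59=1242, 60+=917
Total after period 1: 1063 + 684 + 1912 + 1522 + 2077 + 1242 + 917 = 9417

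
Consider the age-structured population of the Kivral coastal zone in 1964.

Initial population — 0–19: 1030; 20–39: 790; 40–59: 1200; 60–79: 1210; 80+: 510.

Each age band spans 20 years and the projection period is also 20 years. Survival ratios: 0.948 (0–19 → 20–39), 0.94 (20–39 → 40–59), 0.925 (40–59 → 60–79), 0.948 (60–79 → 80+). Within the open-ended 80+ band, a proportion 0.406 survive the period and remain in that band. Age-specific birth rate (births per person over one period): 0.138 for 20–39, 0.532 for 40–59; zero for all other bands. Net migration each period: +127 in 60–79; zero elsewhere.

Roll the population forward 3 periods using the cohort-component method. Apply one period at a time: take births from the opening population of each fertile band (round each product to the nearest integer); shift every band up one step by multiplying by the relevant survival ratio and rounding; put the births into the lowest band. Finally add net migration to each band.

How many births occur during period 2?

Call the bands 1 to 5, youngest first.
[period 1]
Births: 790 × 0.138 = 109, 1200 × 0.532 = 638 — total 747
Band 2: 1030 × 0.948 = 976
Band 3: 790 × 0.94 = 743
Band 4: 1200 × 0.925 = 1110
Band 5: 1210 × 0.948 + 510 × 0.406 = 1147 + 207 = 1354
Net migration: Band 4 + 127 → 1237
End of period: [747, 976, 743, 1237, 1354]
[period 2]
Births: 976 × 0.138 = 135, 743 × 0.532 = 395 — total 530
Band 2: 747 × 0.948 = 708
Band 3: 976 × 0.94 = 917
Band 4: 743 × 0.925 = 687
Band 5: 1237 × 0.948 + 1354 × 0.406 = 1173 + 550 = 1723
Net migration: Band 4 + 127 → 814
End of period: [530, 708, 917, 814, 1723]

530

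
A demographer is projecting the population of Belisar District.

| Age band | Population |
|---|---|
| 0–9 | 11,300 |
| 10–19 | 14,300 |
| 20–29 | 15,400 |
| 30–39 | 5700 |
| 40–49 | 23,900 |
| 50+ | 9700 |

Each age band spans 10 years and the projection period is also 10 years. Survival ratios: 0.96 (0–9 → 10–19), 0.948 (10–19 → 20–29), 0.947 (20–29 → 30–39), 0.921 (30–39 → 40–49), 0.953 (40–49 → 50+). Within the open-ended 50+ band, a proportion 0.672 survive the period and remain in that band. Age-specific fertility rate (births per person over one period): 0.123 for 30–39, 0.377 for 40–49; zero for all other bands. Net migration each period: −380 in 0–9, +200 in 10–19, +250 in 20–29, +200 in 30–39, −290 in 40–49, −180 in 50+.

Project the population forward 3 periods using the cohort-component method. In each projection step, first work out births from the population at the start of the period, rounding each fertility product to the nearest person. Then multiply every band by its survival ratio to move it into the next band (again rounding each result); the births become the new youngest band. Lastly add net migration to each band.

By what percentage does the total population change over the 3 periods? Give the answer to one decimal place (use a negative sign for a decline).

— Period 1 —
Births: 5700 × 0.123 = 701  |  23900 × 0.377 = 9010 ⇒ total 9711
10–19: 11300 × 0.96 = 10848
20–29: 14300 × 0.948 = 13556
30–39: 15400 × 0.947 = 14584
40–49: 5700 × 0.921 = 5250
50+: 23900 × 0.953 + 9700 × 0.672 = 22777 + 6518 = 29295
Net migration: 0–9 − 380 → 9331; 10–19 + 200 → 11048; 20–29 + 250 → 13806; 30–39 + 200 → 14784; 40–49 − 290 → 4960; 50+ − 180 → 29115
Population now: 0–9=9331, 10–19=11048, 20–29=13806, 30–39=14784, 40–49=4960, 50+=29115
— Period 2 —
Births: 14784 × 0.123 = 1818  |  4960 × 0.377 = 1870 ⇒ total 3688
10–19: 9331 × 0.96 = 8958
20–29: 11048 × 0.948 = 10474
30–39: 13806 × 0.947 = 13074
40–49: 14784 × 0.921 = 13616
50+: 4960 × 0.953 + 29115 × 0.672 = 4727 + 19565 = 24292
Net migration: 0–9 − 380 → 3308; 10–19 + 200 → 9158; 20–29 + 250 → 10724; 30–39 + 200 → 13274; 40–49 − 290 → 13326; 50+ − 180 → 24112
Population now: 0–9=3308, 10–19=9158, 20–29=10724, 30–39=13274, 40–49=13326, 50+=24112
— Period 3 —
Births: 13274 × 0.123 = 1633  |  13326 × 0.377 = 5024 ⇒ total 6657
10–19: 3308 × 0.96 = 3176
20–29: 9158 × 0.948 = 8682
30–39: 10724 × 0.947 = 10156
40–49: 13274 × 0.921 = 12225
50+: 13326 × 0.953 + 24112 × 0.672 = 12700 + 16203 = 28903
Net migration: 0–9 − 380 → 6277; 10–19 + 200 → 3376; 20–29 + 250 → 8932; 30–39 + 200 → 10356; 40–49 − 290 → 11935; 50+ − 180 → 28723
Population now: 0–9=6277, 10–19=3376, 20–29=8932, 30–39=10356, 40–49=11935, 50+=28723
Total: 80300 → 69599; change = -10701; percentage change = -13.3%

-13.3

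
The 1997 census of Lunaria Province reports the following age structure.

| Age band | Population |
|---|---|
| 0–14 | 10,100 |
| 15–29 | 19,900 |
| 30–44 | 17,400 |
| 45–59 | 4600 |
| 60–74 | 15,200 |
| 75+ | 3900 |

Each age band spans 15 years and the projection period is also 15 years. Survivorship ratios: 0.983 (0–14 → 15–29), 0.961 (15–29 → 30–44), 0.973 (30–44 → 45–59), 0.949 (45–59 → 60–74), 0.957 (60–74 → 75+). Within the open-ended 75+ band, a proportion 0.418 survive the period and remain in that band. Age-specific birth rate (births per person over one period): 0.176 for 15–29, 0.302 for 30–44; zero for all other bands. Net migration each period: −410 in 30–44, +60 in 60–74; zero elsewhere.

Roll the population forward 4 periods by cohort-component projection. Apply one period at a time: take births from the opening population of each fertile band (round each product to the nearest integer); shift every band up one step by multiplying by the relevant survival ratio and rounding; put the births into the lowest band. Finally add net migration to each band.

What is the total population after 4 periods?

55541

(Bands numbered youngest = 1 to oldest = 6.)
After projecting period 1:
Births: 19900 × 0.176 = 3502, 17400 × 0.302 = 5255 → total 8757
Band 2: 10100 × 0.983 = 9928
Band 3: 19900 × 0.961 = 19124
Band 4: 17400 × 0.973 = 16930
Band 5: 4600 × 0.949 = 4365
Band 6: 15200 × 0.957 + 3900 × 0.418 = 14546 + 1630 = 16176
Net migration: Band 3 − 410 → 18714; Band 5 + 60 → 4425
→ [8757, 9928, 18714, 16930, 4425, 16176]
After projecting period 2:
Births: 9928 × 0.176 = 1747, 18714 × 0.302 = 5652 → total 7399
Band 2: 8757 × 0.983 = 8608
Band 3: 9928 × 0.961 = 9541
Band 4: 18714 × 0.973 = 18209
Band 5: 16930 × 0.949 = 16067
Band 6: 4425 × 0.957 + 16176 × 0.418 = 4235 + 6762 = 10997
Net migration: Band 3 − 410 → 9131; Band 5 + 60 → 16127
→ [7399, 8608, 9131, 18209, 16127, 10997]
After projecting period 3:
Births: 8608 × 0.176 = 1515, 9131 × 0.302 = 2758 → total 4273
Band 2: 7399 × 0.983 = 7273
Band 3: 8608 × 0.961 = 8272
Band 4: 9131 × 0.973 = 8884
Band 5: 18209 × 0.949 = 17280
Band 6: 16127 × 0.957 + 10997 × 0.418 = 15434 + 4597 = 20031
Net migration: Band 3 − 410 → 7862; Band 5 + 60 → 17340
→ [4273, 7273, 7862, 8884, 17340, 20031]
After projecting period 4:
Births: 7273 × 0.176 = 1280, 7862 × 0.302 = 2374 → total 3654
Band 2: 4273 × 0.983 = 4200
Band 3: 7273 × 0.961 = 6989
Band 4: 7862 × 0.973 = 7650
Band 5: 8884 × 0.949 = 8431
Band 6: 17340 × 0.957 + 20031 × 0.418 = 16594 + 8373 = 24967
Net migration: Band 3 − 410 → 6579; Band 5 + 60 → 8491
→ [3654, 4200, 6579, 7650, 8491, 24967]
Total after period 4: 3654 + 4200 + 6579 + 7650 + 8491 + 24967 = 55541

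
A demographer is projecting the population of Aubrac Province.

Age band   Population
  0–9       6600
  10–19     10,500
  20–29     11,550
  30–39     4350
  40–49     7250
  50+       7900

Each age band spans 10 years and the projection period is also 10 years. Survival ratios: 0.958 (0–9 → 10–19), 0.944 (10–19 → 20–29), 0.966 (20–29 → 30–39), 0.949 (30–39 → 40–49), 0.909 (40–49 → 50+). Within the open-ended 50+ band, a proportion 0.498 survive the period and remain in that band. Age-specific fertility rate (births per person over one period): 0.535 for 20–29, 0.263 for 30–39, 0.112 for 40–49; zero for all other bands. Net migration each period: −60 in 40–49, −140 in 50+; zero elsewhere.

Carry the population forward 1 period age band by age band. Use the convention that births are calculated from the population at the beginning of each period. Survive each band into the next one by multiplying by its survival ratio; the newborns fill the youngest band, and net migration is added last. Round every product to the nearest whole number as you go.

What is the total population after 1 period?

Numbering the groups 1..6 from youngest to oldest:
Period 1:
Births: 11550 × 0.535 = 6179 ; 4350 × 0.263 = 1144 ; 7250 × 0.112 = 812 — total 8135
Group 2: 6600 × 0.958 = 6323
Group 3: 10500 × 0.944 = 9912
Group 4: 11550 × 0.966 = 11157
Group 5: 4350 × 0.949 = 4128
Group 6: 7250 × 0.909 + 7900 × 0.498 = 6590 + 3934 = 10524
Net migration: Group 5 − 60 → 4068; Group 6 − 140 → 10384
Population now: 0–9=8135, 10–19=6323, 20–29=9912, 30–39=11157, 40–49=4068, 50+=10384
Total after period 1: 8135 + 6323 + 9912 + 11157 + 4068 + 10384 = 49979

49979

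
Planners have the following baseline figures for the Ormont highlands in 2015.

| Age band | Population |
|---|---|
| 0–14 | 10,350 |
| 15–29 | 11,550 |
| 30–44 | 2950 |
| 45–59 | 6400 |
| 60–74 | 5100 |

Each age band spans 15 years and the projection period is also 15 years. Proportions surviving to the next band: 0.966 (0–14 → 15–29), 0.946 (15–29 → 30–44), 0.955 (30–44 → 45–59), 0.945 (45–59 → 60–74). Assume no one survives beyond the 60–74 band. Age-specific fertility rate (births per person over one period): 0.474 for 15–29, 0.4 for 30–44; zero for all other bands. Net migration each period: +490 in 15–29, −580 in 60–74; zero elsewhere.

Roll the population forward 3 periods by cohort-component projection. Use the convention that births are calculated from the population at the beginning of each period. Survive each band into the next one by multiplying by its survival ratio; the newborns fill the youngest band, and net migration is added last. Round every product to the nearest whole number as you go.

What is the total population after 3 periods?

Call the groups 1 to 5, youngest first.
[period 1]
Births: 11550 * 0.474 = 5475  |  2950 * 0.4 = 1180 → total 6655
Group 2: 10350 * 0.966 = 9998
Group 3: 11550 * 0.946 = 10926
Group 4: 2950 * 0.955 = 2817
Group 5: 6400 * 0.945 = 6048
Net migration: Group 2 + 490 → 10488; Group 5 − 580 → 5468
End of period: [6655, 10488, 10926, 2817, 5468]
[period 2]
Births: 10488 * 0.474 = 4971  |  10926 * 0.4 = 4370 → total 9341
Group 2: 6655 * 0.966 = 6429
Group 3: 10488 * 0.946 = 9922
Group 4: 10926 * 0.955 = 10434
Group 5: 2817 * 0.945 = 2662
Net migration: Group 2 + 490 → 6919; Group 5 − 580 → 2082
End of period: [9341, 6919, 9922, 10434, 2082]
[period 3]
Births: 6919 * 0.474 = 3280  |  9922 * 0.4 = 3969 → total 7249
Group 2: 9341 * 0.966 = 9023
Group 3: 6919 * 0.946 = 6545
Group 4: 9922 * 0.955 = 9476
Group 5: 10434 * 0.945 = 9860
Net migration: Group 2 + 490 → 9513; Group 5 − 580 → 9280
End of period: [7249, 9513, 6545, 9476, 9280]
Total after period 3: 7249 + 9513 + 6545 + 9476 + 9280 = 42063

42063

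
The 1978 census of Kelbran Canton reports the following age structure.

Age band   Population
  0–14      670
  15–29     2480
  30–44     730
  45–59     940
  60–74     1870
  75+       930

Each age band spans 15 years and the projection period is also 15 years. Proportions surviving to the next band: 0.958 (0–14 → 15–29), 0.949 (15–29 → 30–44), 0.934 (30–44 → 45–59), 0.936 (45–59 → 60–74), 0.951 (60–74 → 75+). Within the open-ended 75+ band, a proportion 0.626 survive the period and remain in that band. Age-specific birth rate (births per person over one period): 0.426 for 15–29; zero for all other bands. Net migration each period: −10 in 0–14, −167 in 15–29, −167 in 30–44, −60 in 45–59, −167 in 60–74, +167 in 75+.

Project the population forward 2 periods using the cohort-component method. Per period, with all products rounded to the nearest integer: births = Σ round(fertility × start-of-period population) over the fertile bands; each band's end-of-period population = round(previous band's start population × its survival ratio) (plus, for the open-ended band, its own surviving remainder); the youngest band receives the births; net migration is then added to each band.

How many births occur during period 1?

1056

(Bands numbered youngest = 1 to oldest = 6.)
[period 1]
Births: 2480 × 0.426 = 1056
Band 2: 670 × 0.958 = 642
Band 3: 2480 × 0.949 = 2354
Band 4: 730 × 0.934 = 682
Band 5: 940 × 0.936 = 880
Band 6: 1870 × 0.951 + 930 × 0.626 = 1778 + 582 = 2360
Net migration: Band 1 − 10 → 1046; Band 2 − 167 → 475; Band 3 − 167 → 2187; Band 4 − 60 → 622; Band 5 − 167 → 713; Band 6 + 167 → 2527
Population now: 0–14=1046, 15–29=475, 30–44=2187, 45–59=622, 60–74=713, 75+=2527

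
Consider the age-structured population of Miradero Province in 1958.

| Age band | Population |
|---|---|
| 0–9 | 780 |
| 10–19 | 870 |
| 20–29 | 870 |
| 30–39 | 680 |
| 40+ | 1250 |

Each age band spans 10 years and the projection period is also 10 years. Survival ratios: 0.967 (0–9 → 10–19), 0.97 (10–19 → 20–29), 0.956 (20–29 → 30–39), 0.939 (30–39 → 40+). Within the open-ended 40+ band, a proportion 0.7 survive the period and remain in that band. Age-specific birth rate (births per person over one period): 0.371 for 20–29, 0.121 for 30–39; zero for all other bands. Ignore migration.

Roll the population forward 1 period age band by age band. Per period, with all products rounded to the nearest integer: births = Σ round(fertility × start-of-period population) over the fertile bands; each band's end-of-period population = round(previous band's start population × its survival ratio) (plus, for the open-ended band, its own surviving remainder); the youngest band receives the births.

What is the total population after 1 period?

Call the groups 1 to 5, youngest first.
Period 1.
Births: 870 × 0.371 = 323 ; 680 × 0.121 = 82 → 405
Group 2: 780 × 0.967 = 754
Group 3: 870 × 0.97 = 844
Group 4: 870 × 0.956 = 832
Group 5: 680 × 0.939 + 1250 × 0.7 = 639 + 875 = 1514
Giving 405 / 754 / 844 / 832 / 1514.
Total after period 1: 405 + 754 + 844 + 832 + 1514 = 4349

4349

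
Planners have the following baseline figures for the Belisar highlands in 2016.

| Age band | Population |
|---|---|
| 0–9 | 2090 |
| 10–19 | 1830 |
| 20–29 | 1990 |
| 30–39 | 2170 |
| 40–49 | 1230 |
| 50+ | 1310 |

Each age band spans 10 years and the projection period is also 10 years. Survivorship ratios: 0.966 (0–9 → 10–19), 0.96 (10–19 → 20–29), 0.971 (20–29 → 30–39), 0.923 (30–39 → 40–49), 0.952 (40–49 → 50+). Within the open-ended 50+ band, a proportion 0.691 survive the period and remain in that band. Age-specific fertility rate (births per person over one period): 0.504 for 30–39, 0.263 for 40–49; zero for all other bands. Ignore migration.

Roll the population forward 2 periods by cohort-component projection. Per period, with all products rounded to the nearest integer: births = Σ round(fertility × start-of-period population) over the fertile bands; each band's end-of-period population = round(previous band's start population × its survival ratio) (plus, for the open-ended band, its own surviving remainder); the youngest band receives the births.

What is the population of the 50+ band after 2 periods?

Let band 1 be 0–9 through band 6 = 50+.
Period 1:
Births: 2170 × 0.504 = 1094 ; 1230 × 0.263 = 323 → total 1417
Band 2: 2090 × 0.966 = 2019
Band 3: 1830 × 0.96 = 1757
Band 4: 1990 × 0.971 = 1932
Band 5: 2170 × 0.923 = 2003
Band 6: 1230 × 0.952 + 1310 × 0.691 = 1171 + 905 = 2076
→ [1417, 2019, 1757, 1932, 2003, 2076]
Period 2:
Births: 1932 × 0.504 = 974 ; 2003 × 0.263 = 527 → total 1501
Band 2: 1417 × 0.966 = 1369
Band 3: 2019 × 0.96 = 1938
Band 4: 1757 × 0.971 = 1706
Band 5: 1932 × 0.923 = 1783
Band 6: 2003 × 0.952 + 2076 × 0.691 = 1907 + 1435 = 3342
→ [1501, 1369, 1938, 1706, 1783, 3342]

3342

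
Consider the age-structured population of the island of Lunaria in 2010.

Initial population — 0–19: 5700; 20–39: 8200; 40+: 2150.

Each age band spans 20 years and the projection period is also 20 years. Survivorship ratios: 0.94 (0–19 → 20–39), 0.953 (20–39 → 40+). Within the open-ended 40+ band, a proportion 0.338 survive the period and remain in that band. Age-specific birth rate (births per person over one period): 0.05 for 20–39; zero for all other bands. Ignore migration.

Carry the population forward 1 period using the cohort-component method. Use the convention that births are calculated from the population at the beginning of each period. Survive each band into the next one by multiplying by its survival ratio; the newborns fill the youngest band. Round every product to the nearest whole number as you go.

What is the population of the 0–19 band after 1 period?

410

[period 1]
Births: 8200 * 0.05 = 410
20–39: 5700 * 0.94 = 5358
40+: 8200 * 0.953 + 2150 * 0.338 = 7815 + 727 = 8542
Giving 410 / 5358 / 8542.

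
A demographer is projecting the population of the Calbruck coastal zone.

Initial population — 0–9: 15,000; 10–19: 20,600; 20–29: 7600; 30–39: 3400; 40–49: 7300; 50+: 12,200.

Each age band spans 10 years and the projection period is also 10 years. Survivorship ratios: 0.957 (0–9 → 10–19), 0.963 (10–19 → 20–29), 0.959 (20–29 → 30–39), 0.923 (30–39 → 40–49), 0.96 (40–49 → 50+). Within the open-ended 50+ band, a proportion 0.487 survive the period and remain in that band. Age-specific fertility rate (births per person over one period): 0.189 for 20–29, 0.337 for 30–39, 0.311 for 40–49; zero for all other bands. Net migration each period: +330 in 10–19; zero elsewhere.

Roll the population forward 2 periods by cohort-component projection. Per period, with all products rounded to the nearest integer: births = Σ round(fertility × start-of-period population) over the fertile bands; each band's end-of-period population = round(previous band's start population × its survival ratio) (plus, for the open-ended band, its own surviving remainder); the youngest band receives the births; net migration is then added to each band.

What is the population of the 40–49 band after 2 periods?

6727

Call the bands 1 to 6, youngest first.
Period 1:
Births: 7600 * 0.189 = 1436 ; 3400 * 0.337 = 1146 ; 7300 * 0.311 = 2270 → 4852
Band 2: 15000 * 0.957 = 14355
Band 3: 20600 * 0.963 = 19838
Band 4: 7600 * 0.959 = 7288
Band 5: 3400 * 0.923 = 3138
Band 6: 7300 * 0.96 + 12200 * 0.487 = 7008 + 5941 = 12949
Net migration: Band 2 + 330 → 14685
Population now: 0–9=4852, 10–19=14685, 20–29=19838, 30–39=7288, 40–49=3138, 50+=12949
Period 2:
Births: 19838 * 0.189 = 3749 ; 7288 * 0.337 = 2456 ; 3138 * 0.311 = 976 → 7181
Band 2: 4852 * 0.957 = 4643
Band 3: 14685 * 0.963 = 14142
Band 4: 19838 * 0.959 = 19025
Band 5: 7288 * 0.923 = 6727
Band 6: 3138 * 0.96 + 12949 * 0.487 = 3012 + 6306 = 9318
Net migration: Band 2 + 330 → 4973
Population now: 0–9=7181, 10–19=4973, 20–29=14142, 30–39=19025, 40–49=6727, 50+=9318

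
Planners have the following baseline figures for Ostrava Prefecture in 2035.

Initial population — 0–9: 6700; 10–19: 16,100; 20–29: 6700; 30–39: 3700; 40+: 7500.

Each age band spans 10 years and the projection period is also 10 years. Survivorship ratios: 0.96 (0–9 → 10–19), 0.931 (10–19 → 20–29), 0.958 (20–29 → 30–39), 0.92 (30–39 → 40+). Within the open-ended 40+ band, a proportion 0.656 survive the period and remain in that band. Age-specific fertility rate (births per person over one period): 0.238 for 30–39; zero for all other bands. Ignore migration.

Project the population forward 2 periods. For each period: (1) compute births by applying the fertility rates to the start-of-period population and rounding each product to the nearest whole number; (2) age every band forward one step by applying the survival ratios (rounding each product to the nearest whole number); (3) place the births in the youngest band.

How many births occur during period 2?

1528

Period 1:
Births: 3700 * 0.238 = 881
10–19: 6700 * 0.96 = 6432
20–29: 16100 * 0.931 = 14989
30–39: 6700 * 0.958 = 6419
40+: 3700 * 0.92 + 7500 * 0.656 = 3404 + 4920 = 8324
Population now: 0–9=881, 10–19=6432, 20–29=14989, 30–39=6419, 40+=8324
Period 2:
Births: 6419 * 0.238 = 1528
10–19: 881 * 0.96 = 846
20–29: 6432 * 0.931 = 5988
30–39: 14989 * 0.958 = 14359
40+: 6419 * 0.92 + 8324 * 0.656 = 5905 + 5461 = 11366
Population now: 0–9=1528, 10–19=846, 20–29=5988, 30–39=14359, 40+=11366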